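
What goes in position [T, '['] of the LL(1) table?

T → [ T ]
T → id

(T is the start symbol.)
To find M[T, '['], we find productions for T where '[' is in the predict set (PREDICT(N → α) = (FIRST(α) \ {ε}) ∪ (FOLLOW(N) if α ⇒* ε)).

T → [ T ]: PREDICT = { '[' }
  '[' is in predict set, so this production goes in M[T, '[']
T → id: PREDICT = { 'id' }

M[T, '['] = T → [ T ]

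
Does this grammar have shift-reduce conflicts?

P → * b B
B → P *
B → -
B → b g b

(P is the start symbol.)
No shift-reduce conflicts

A shift-reduce conflict occurs when an LR(0) state has both:
  - a complete (reduce) item [A → α .] (dot at the end), and
  - a shift item [B → β . c γ] (dot before a terminal).

Augment with P' → P and build the canonical LR(0) collection (I0 = CLOSURE({[P' → . P]}), then GOTO on every symbol after a dot until no new states appear). It has 11 states:
  I0: { [P → . * b B], [P' → . P] }  — shift
  I1: { [P → * . b B] }  — shift
  I2: { [P' → P .] }  — accept
  I3: { [B → . -], [B → . P *], [B → . b g b], [P → * b . B], [P → . * b B] }  — shift
  I4: { [B → - .] }  — reduce
  I5: { [P → * b B .] }  — reduce
  I6: { [B → P . *] }  — shift
  I7: { [B → b . g b] }  — shift
  I8: { [B → b g . b] }  — shift
  I9: { [B → b g b .] }  — reduce
  I10: { [B → P * .] }  — reduce

No state contains both a complete item and a shift item.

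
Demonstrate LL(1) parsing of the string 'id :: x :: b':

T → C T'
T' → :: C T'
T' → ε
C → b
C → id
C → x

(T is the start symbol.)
Stack is shown with the top on the left.

Stack      Input           Action
---------------------------------
T $        id :: x :: b $  output T → C T'
C T' $     id :: x :: b $  output C → id
id T' $    id :: x :: b $  match 'id'
T' $       :: x :: b $     output T' → :: C T'
:: C T' $  :: x :: b $     match '::'
C T' $     x :: b $        output C → x
x T' $     x :: b $        match 'x'
T' $       :: b $          output T' → :: C T'
:: C T' $  :: b $          match '::'
C T' $     b $             output C → b
b T' $     b $             match 'b'
T' $       $               output T' → ε
$          $               accept

The string is accepted.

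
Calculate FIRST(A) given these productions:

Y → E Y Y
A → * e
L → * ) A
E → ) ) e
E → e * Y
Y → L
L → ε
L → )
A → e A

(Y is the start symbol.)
{ '*', 'e' }

To compute FIRST(A), examine every production with A on the left-hand side, reading each right-hand side left to right until a non-nullable symbol is reached.

From A → * e:
  - '*' is a terminal: add '*' and stop
From A → e A:
  - e is a terminal: add 'e' and stop

Collecting: FIRST(A) = { '*', 'e' }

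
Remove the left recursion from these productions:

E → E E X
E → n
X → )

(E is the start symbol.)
E → n E'
E' → E X E'
E' → ε
X → )

E is directly left-recursive. The standard transformation for
  A → A α₁ | ... | A α_m | β₁ | ... | β_n
is
  A  → β₁ A' | ... | β_n A'
  A' → α₁ A' | ... | α_m A' | ε

E → n becomes E → n E'
E → E E X becomes E' → E X E'
Add E' → ε

Productions for other non-terminals are unchanged:
  X → )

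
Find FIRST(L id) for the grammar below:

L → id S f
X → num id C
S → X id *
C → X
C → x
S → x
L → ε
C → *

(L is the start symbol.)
FIRST sets of the non-terminals involved (from the grammar, by fixed-point iteration):
  FIRST(L) = { 'id', ε }

To compute FIRST(L id), process the symbols left to right:
Symbol L is a non-terminal. Add FIRST(L) \ {ε} = { 'id' }
L is nullable (ε ∈ FIRST(L)), continue to the next symbol.
Symbol id is a terminal. Add 'id' and stop.
FIRST(L id) = { 'id' }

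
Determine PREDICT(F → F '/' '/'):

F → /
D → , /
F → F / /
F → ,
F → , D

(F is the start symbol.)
PREDICT(F → F '/' '/') = (FIRST(RHS) \ {ε}) ∪ (FOLLOW(F) if ε ∈ FIRST(RHS), i.e. RHS ⇒* ε)
FIRST(F) = { ',', '/' }
FIRST(F '/' '/') = { ',', '/' }
ε ∉ FIRST(F '/' '/'), so FOLLOW(F) is not added.
PREDICT(F → F '/' '/') = { ',', '/' }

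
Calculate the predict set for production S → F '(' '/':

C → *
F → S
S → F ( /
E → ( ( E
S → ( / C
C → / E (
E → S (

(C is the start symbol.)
{ '(' }

PREDICT(S → F '(' '/') = (FIRST(RHS) \ {ε}) ∪ (FOLLOW(S) if ε ∈ FIRST(RHS), i.e. RHS ⇒* ε)
FIRST(F) = { '(' }
FIRST(F '(' '/') = { '(' }
ε ∉ FIRST(F '(' '/'), so FOLLOW(S) is not added.
PREDICT(S → F '(' '/') = { '(' }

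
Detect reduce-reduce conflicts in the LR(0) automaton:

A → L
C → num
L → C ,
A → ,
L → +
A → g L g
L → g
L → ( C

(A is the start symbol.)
No reduce-reduce conflicts

A reduce-reduce conflict occurs when an LR(0) state has two complete items [A → α .] and [B → β .] — both call for a reduction, and with no lookahead the parser cannot choose between them.

Augment with A' → A and build the canonical LR(0) collection (I0 = CLOSURE({[A' → . A]}), then GOTO on every symbol after a dot until no new states appear). It has 14 states:
  I0: { [A → . ,], [A → . L], [A → . g L g], [A' → . A], [C → . num], [L → . ( C], [L → . +], [L → . C ,], [L → . g] }  — shift
  I1: { [C → . num], [L → ( . C] }  — shift
  I2: { [L → + .] }  — reduce
  I3: { [A → , .] }  — reduce
  I4: { [A' → A .] }  — accept
  I5: { [L → C . ,] }  — shift
  I6: { [A → L .] }  — reduce
  I7: { [A → g . L g], [C → . num], [L → . ( C], [L → . +], [L → . C ,], [L → . g], [L → g .] }  — shift, reduce
  I8: { [C → num .] }  — reduce
  I9: { [A → g L . g] }  — shift
  I10: { [L → g .] }  — reduce
  I11: { [A → g L g .] }  — reduce
  I12: { [L → C , .] }  — reduce
  I13: { [L → ( C .] }  — reduce

No state contains more than one complete item.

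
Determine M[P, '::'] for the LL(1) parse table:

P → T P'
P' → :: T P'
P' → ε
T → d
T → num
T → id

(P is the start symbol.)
To find M[P, '::'], we find productions for P where '::' is in the predict set (PREDICT(N → α) = (FIRST(α) \ {ε}) ∪ (FOLLOW(N) if α ⇒* ε)).

Relevant sets:
  FIRST(T) = { 'd', 'id', 'num' }

P → T P': PREDICT = { 'd', 'id', 'num' }

M[P, '::'] is empty (no production applies)

Answer: Empty (error entry)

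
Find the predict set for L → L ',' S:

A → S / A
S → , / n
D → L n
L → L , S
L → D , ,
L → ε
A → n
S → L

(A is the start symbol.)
{ ',', 'n' }

PREDICT(L → L ',' S) = (FIRST(RHS) \ {ε}) ∪ (FOLLOW(L) if ε ∈ FIRST(RHS), i.e. RHS ⇒* ε)
FIRST(L) = { ',', 'n', ε }
FIRST(L ',' S) = { ',', 'n' }
ε ∉ FIRST(L ',' S), so FOLLOW(L) is not added.
PREDICT(L → L ',' S) = { ',', 'n' }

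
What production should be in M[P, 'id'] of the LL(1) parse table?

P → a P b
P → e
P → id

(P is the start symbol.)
To find M[P, 'id'], we find productions for P where 'id' is in the predict set (PREDICT(N → α) = (FIRST(α) \ {ε}) ∪ (FOLLOW(N) if α ⇒* ε)).

P → a P b: PREDICT = { 'a' }
P → e: PREDICT = { 'e' }
P → id: PREDICT = { 'id' }
  'id' is in predict set, so this production goes in M[P, 'id']

M[P, 'id'] = P → id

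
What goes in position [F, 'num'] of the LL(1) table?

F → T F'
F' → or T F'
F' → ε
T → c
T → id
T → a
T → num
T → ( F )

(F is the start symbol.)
To find M[F, 'num'], we find productions for F where 'num' is in the predict set (PREDICT(N → α) = (FIRST(α) \ {ε}) ∪ (FOLLOW(N) if α ⇒* ε)).

Relevant sets:
  FIRST(T) = { '(', 'a', 'c', 'id', 'num' }

F → T F': PREDICT = { '(', 'a', 'c', 'id', 'num' }
  'num' is in predict set, so this production goes in M[F, 'num']

M[F, 'num'] = F → T F'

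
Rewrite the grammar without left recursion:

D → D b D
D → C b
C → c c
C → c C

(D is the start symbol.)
D is directly left-recursive. The standard transformation for
  A → A α₁ | ... | A α_m | β₁ | ... | β_n
is
  A  → β₁ A' | ... | β_n A'
  A' → α₁ A' | ... | α_m A' | ε

D → C b becomes D → C b D'
D → D b D becomes D' → b D D'
Add D' → ε

Productions for other non-terminals are unchanged:
  C → c c
  C → c C

Resulting grammar:
D → C b D'
D' → b D D'
D' → ε
C → c c
C → c C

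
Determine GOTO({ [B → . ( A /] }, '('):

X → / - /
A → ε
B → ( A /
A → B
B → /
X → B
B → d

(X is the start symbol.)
GOTO(I, '(') = CLOSURE({ [A → αX.β] : [A → α.Xβ] ∈ I, X = '(' })

Items with dot before '(', with the dot advanced:
  [B → . ( A /] → [B → ( . A /]
Closure of the advanced items:
  [B → ( . A /] has the dot before A: add [A → .], [A → . B]
  [A → . B] has the dot before B: add [B → . ( A /], [B → . /], [B → . d]

GOTO = { [A → . B], [A → .], [B → ( . A /], [B → . ( A /], [B → . /], [B → . d] }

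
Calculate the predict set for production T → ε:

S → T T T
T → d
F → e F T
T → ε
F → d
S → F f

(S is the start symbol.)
{ $, 'd', 'f' }

PREDICT(T → ε) = (FIRST(RHS) \ {ε}) ∪ (FOLLOW(T) if ε ∈ FIRST(RHS), i.e. RHS ⇒* ε)
The right-hand side is ε (FIRST(ε) = { ε }), so the predict set is FOLLOW(T) = { $, 'd', 'f' }
PREDICT(T → ε) = { $, 'd', 'f' }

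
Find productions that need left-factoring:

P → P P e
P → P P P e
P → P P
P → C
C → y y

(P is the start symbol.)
Left-factoring is needed when two productions for the same non-terminal
share a common prefix on the right-hand side.

Productions for P:
  P → P P e
  P → P P P e
  P → P P
  P → C

Found common prefix 'P P' in productions for P

Answer: Yes, P has productions with common prefix 'P P'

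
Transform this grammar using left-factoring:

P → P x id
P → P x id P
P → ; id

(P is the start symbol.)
Left-factoring transforms A → αβ₁ | αβ₂ into A → αA' and A' → β₁ | β₂
(α is the longest common prefix among the alternatives). Repeat until
no nonterminal has two alternatives with a common prefix.

Round 1: P has alternatives sharing prefix 'P x id'. Introduce P': P → P x id P'
  Add: P' → ε
  Add: P' → P

No remaining common prefixes — done.

Resulting grammar:
P → P x id P'
P' → ε
P' → P
P → ; id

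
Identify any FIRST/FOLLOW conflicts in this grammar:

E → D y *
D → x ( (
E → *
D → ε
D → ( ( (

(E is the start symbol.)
No FIRST/FOLLOW conflicts.

Nullable non-terminals: D.

D: nullable alternative(s) D → ε; FOLLOW(D) = { 'y' }
  D → x ( (: FIRST \ {ε} = { 'x' } — disjoint from FOLLOW(D)
  D → ε: FIRST \ {ε} = { } — this is the only nullable alternative, skip
  D → ( ( (: FIRST \ {ε} = { '(' } — disjoint from FOLLOW(D)

E has no nullable alternative, so no FIRST/FOLLOW check is needed there.

No FIRST/FOLLOW conflicts found.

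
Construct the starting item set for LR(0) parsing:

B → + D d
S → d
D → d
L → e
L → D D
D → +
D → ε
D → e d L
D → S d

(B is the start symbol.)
{ [B → . + D d], [B' → . B] }

First, augment the grammar with B' → B
I₀ = CLOSURE({ [B' → . B] }):
  [B' → . B] has the dot before B: add [B → . + D d]
No further items can be added.

I₀ = { [B → . + D d], [B' → . B] }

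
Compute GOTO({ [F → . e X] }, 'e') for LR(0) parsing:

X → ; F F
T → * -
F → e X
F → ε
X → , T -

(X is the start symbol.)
GOTO(I, 'e') = CLOSURE({ [A → αX.β] : [A → α.Xβ] ∈ I, X = 'e' })

Items with dot before 'e', with the dot advanced:
  [F → . e X] → [F → e . X]
Closure of the advanced items:
  [F → e . X] has the dot before X: add [X → . ; F F], [X → . , T -]

GOTO = { [F → e . X], [X → . , T -], [X → . ; F F] }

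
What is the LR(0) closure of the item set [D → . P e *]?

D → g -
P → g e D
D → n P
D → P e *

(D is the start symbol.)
To compute CLOSURE, for each item [A → α.Bβ] where B is a non-terminal, add [B → .γ] for all productions B → γ; repeat for the newly added items until nothing changes.

Start with: [D → . P e *]
  [D → . P e *] has the dot before P: add [P → . g e D]
No further items can be added.

CLOSURE = { [D → . P e *], [P → . g e D] }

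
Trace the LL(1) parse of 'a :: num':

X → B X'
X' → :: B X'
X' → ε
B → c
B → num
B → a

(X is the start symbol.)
Stack is shown with the top on the left.

Stack      Input       Action
-----------------------------
X $        a :: num $  output X → B X'
B X' $     a :: num $  output B → a
a X' $     a :: num $  match 'a'
X' $       :: num $    output X' → :: B X'
:: B X' $  :: num $    match '::'
B X' $     num $       output B → num
num X' $   num $       match 'num'
X' $       $           output X' → ε
$          $           accept

The string is accepted.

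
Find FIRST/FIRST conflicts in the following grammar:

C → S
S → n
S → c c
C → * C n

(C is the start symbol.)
A FIRST/FIRST conflict occurs when two productions N → α and N → β for the same non-terminal have FIRST(α) ∩ FIRST(β) ≠ ∅ (with ε ∈ FIRST of a nullable right-hand side, so two nullable alternatives also conflict).

FIRST sets of the non-terminals at (or reachable through a nullable prefix from) the front of some alternative:
  FIRST(S) = { 'c', 'n' }

Productions for C:
  C → S: FIRST = { 'c', 'n' }
  C → * C n: FIRST = { '*' }
Productions for S:
  S → n: FIRST = { 'n' }
  S → c c: FIRST = { 'c' }

All alternatives of each non-terminal have pairwise disjoint FIRST sets.

Answer: No FIRST/FIRST conflicts.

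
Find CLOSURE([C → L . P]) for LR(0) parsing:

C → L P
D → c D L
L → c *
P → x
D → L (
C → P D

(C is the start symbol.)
Start with: [C → L . P]
  [C → L . P] has the dot before P: add [P → . x]
No further items can be added.

CLOSURE = { [C → L . P], [P → . x] }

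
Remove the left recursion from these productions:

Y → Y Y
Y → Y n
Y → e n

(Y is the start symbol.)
Y is directly left-recursive. The standard transformation for
  A → A α₁ | ... | A α_m | β₁ | ... | β_n
is
  A  → β₁ A' | ... | β_n A'
  A' → α₁ A' | ... | α_m A' | ε

Y → e n becomes Y → e n Y'
Y → Y Y becomes Y' → Y Y'
Y → Y n becomes Y' → n Y'
Add Y' → ε

Resulting grammar:
Y → e n Y'
Y' → Y Y'
Y' → n Y'
Y' → ε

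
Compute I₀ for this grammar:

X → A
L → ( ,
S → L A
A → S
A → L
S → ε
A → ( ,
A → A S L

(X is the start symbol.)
First, augment the grammar with X' → X
I₀ = CLOSURE({ [X' → . X] }):
  [X' → . X] has the dot before X: add [X → . A]
  [X → . A] has the dot before A: add [A → . S], [A → . L], [A → . ( ,], [A → . A S L]
  [A → . S] has the dot before S: add [S → . L A], [S → .]
  [A → . L] has the dot before L: add [L → . ( ,]
No further items can be added.

I₀ = { [A → . ( ,], [A → . A S L], [A → . L], [A → . S], [L → . ( ,], [S → . L A], [S → .], [X → . A], [X' → . X] }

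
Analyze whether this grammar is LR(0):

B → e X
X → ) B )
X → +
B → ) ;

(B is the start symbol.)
Yes, the grammar is LR(0)

A grammar is LR(0) if no state in the canonical LR(0) collection has:
  - both a shift item (dot before a terminal) and a complete item (shift-reduce conflict), or
  - two or more complete items (reduce-reduce conflict; the accept item [B' → B .] counts as a complete item here).

Augment with B' → B and build the canonical LR(0) collection (I0 = CLOSURE({[B' → . B]}), then GOTO on every symbol after a dot until no new states appear). It has 10 states:
  I0: { [B → . ) ;], [B → . e X], [B' → . B] }  — shift
  I1: { [B → ) . ;] }  — shift
  I2: { [B' → B .] }  — accept
  I3: { [B → e . X], [X → . ) B )], [X → . +] }  — shift
  I4: { [B → . ) ;], [B → . e X], [X → ) . B )] }  — shift
  I5: { [X → + .] }  — reduce
  I6: { [B → e X .] }  — reduce
  I7: { [X → ) B . )] }  — shift
  I8: { [X → ) B ) .] }  — reduce
  I9: { [B → ) ; .] }  — reduce

Every state is either a pure shift/goto state or contains exactly one complete item and nothing to shift — no conflicts. The grammar is LR(0).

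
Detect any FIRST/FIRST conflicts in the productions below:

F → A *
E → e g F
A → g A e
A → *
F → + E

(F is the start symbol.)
No FIRST/FIRST conflicts.

A FIRST/FIRST conflict occurs when two productions N → α and N → β for the same non-terminal have FIRST(α) ∩ FIRST(β) ≠ ∅ (with ε ∈ FIRST of a nullable right-hand side, so two nullable alternatives also conflict).

FIRST sets of the non-terminals at (or reachable through a nullable prefix from) the front of some alternative:
  FIRST(A) = { '*', 'g' }

Productions for F:
  F → A *: FIRST = { '*', 'g' }
  F → + E: FIRST = { '+' }
Productions for A:
  A → g A e: FIRST = { 'g' }
  A → *: FIRST = { '*' }
E has only one production, so no FIRST/FIRST conflict is possible there.

All alternatives of each non-terminal have pairwise disjoint FIRST sets.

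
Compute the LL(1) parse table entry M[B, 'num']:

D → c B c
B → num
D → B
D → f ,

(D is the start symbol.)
B → num

To find M[B, 'num'], we find productions for B where 'num' is in the predict set (PREDICT(N → α) = (FIRST(α) \ {ε}) ∪ (FOLLOW(N) if α ⇒* ε)).

B → num: PREDICT = { 'num' }
  'num' is in predict set, so this production goes in M[B, 'num']

M[B, 'num'] = B → num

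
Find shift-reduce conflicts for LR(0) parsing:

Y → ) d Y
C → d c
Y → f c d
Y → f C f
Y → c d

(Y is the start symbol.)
No shift-reduce conflicts

A shift-reduce conflict occurs when an LR(0) state has both:
  - a complete (reduce) item [A → α .] (dot at the end), and
  - a shift item [B → β . c γ] (dot before a terminal).

Augment with Y' → Y and build the canonical LR(0) collection (I0 = CLOSURE({[Y' → . Y]}), then GOTO on every symbol after a dot until no new states appear). It has 14 states:
  I0: { [Y → . ) d Y], [Y → . c d], [Y → . f C f], [Y → . f c d], [Y' → . Y] }  — shift
  I1: { [Y → ) . d Y] }  — shift
  I2: { [Y' → Y .] }  — accept
  I3: { [Y → c . d] }  — shift
  I4: { [C → . d c], [Y → f . C f], [Y → f . c d] }  — shift
  I5: { [Y → f C . f] }  — shift
  I6: { [Y → f c . d] }  — shift
  I7: { [C → d . c] }  — shift
  I8: { [C → d c .] }  — reduce
  I9: { [Y → f c d .] }  — reduce
  I10: { [Y → f C f .] }  — reduce
  I11: { [Y → c d .] }  — reduce
  I12: { [Y → ) d . Y], [Y → . ) d Y], [Y → . c d], [Y → . f C f], [Y → . f c d] }  — shift
  I13: { [Y → ) d Y .] }  — reduce

No state contains both a complete item and a shift item.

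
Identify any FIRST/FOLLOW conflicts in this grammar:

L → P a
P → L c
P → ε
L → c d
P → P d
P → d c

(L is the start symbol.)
Yes. P → L c with FOLLOW(P) on { 'a', 'd' }; P → P d with FOLLOW(P) on { 'a', 'd' }; P → d c with FOLLOW(P) on { 'd' }

Nullable non-terminals: P.
FIRST sets used below: FIRST(L) = { 'a', 'c', 'd' }, FIRST(P) = { 'a', 'c', 'd', ε }

P: nullable alternative(s) P → ε; FOLLOW(P) = { 'a', 'd' }
  P → L c: FIRST \ {ε} = { 'a', 'c', 'd' } — overlaps FOLLOW(P) on { 'a', 'd' }: CONFLICT
  P → ε: FIRST \ {ε} = { } — this is the only nullable alternative, skip
  P → P d: FIRST \ {ε} = { 'a', 'c', 'd' } — overlaps FOLLOW(P) on { 'a', 'd' }: CONFLICT
  P → d c: FIRST \ {ε} = { 'd' } — overlaps FOLLOW(P) on { 'd' }: CONFLICT

L has no nullable alternative, so no FIRST/FOLLOW check is needed there.

So the grammar has 3 FIRST/FOLLOW conflicts (marked CONFLICT above).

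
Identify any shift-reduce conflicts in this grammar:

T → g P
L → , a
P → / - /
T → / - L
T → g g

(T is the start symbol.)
No shift-reduce conflicts

A shift-reduce conflict occurs when an LR(0) state has both:
  - a complete (reduce) item [A → α .] (dot at the end), and
  - a shift item [B → β . c γ] (dot before a terminal).

Augment with T' → T and build the canonical LR(0) collection (I0 = CLOSURE({[T' → . T]}), then GOTO on every symbol after a dot until no new states appear). It has 13 states:
  I0: { [T → . / - L], [T → . g P], [T → . g g], [T' → . T] }  — shift
  I1: { [T → / . - L] }  — shift
  I2: { [T' → T .] }  — accept
  I3: { [P → . / - /], [T → g . P], [T → g . g] }  — shift
  I4: { [P → / . - /] }  — shift
  I5: { [T → g P .] }  — reduce
  I6: { [T → g g .] }  — reduce
  I7: { [P → / - . /] }  — shift
  I8: { [P → / - / .] }  — reduce
  I9: { [L → . , a], [T → / - . L] }  — shift
  I10: { [L → , . a] }  — shift
  I11: { [T → / - L .] }  — reduce
  I12: { [L → , a .] }  — reduce

No state contains both a complete item and a shift item.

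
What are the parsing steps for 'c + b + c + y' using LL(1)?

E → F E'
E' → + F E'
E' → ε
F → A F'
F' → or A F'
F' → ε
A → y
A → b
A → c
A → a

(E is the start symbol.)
Stack is shown with the top on the left.

Stack      Input            Action
----------------------------------
E $        c + b + c + y $  output E → F E'
F E' $     c + b + c + y $  output F → A F'
A F' E' $  c + b + c + y $  output A → c
c F' E' $  c + b + c + y $  match 'c'
F' E' $    + b + c + y $    output F' → ε
E' $       + b + c + y $    output E' → + F E'
+ F E' $   + b + c + y $    match '+'
F E' $     b + c + y $      output F → A F'
A F' E' $  b + c + y $      output A → b
b F' E' $  b + c + y $      match 'b'
F' E' $    + c + y $        output F' → ε
E' $       + c + y $        output E' → + F E'
+ F E' $   + c + y $        match '+'
F E' $     c + y $          output F → A F'
A F' E' $  c + y $          output A → c
c F' E' $  c + y $          match 'c'
F' E' $    + y $            output F' → ε
E' $       + y $            output E' → + F E'
+ F E' $   + y $            match '+'
F E' $     y $              output F → A F'
A F' E' $  y $              output A → y
y F' E' $  y $              match 'y'
F' E' $    $                output F' → ε
E' $       $                output E' → ε
$          $                accept

The string is accepted.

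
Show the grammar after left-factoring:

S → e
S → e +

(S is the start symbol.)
Left-factoring transforms A → αβ₁ | αβ₂ into A → αA' and A' → β₁ | β₂
(α is the longest common prefix among the alternatives). Repeat until
no nonterminal has two alternatives with a common prefix.

Round 1: S has alternatives sharing prefix 'e'. Introduce S': S → e S'
  Add: S' → ε
  Add: S' → +

No remaining common prefixes — done.

Resulting grammar:
S → e S'
S' → ε
S' → +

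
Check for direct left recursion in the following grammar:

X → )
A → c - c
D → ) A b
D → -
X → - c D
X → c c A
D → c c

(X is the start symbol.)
Direct left recursion occurs when N → N α for some non-terminal N (the right-hand side begins with the left-hand side itself).

X → ): starts with ')'
A → c - c: starts with c
D → ) A b: starts with ')'
D → -: starts with '-'
X → - c D: starts with '-'
X → c c A: starts with c
D → c c: starts with c

No direct left recursion found.

Answer: No direct left recursion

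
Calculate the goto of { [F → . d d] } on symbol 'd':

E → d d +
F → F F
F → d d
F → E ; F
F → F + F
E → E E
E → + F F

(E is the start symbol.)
GOTO(I, 'd') = CLOSURE({ [A → αX.β] : [A → α.Xβ] ∈ I, X = 'd' })

Items with dot before 'd', with the dot advanced:
  [F → . d d] → [F → d . d]
Closure adds nothing (no advanced item has the dot before a non-terminal).

GOTO = { [F → d . d] }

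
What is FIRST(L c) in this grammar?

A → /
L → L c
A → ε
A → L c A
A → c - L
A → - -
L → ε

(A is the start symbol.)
{ 'c' }

FIRST sets of the non-terminals involved (from the grammar, by fixed-point iteration):
  FIRST(L) = { 'c', ε }

To compute FIRST(L c), process the symbols left to right:
Symbol L is a non-terminal. Add FIRST(L) \ {ε} = { 'c' }
L is nullable (ε ∈ FIRST(L)), continue to the next symbol.
Symbol c is a terminal. Add 'c' and stop.
FIRST(L c) = { 'c' }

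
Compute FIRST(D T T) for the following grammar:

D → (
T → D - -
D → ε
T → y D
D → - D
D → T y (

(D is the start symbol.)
{ '(', '-', 'y' }

FIRST sets of the non-terminals involved (from the grammar, by fixed-point iteration):
  FIRST(D) = { '(', '-', 'y', ε }
  FIRST(T) = { '(', '-', 'y' }

To compute FIRST(D T T), process the symbols left to right:
Symbol D is a non-terminal. Add FIRST(D) \ {ε} = { '(', '-', 'y' }
D is nullable (ε ∈ FIRST(D)), continue to the next symbol.
Symbol T is a non-terminal. Add FIRST(T) \ {ε} = { '(', '-', 'y' }
T is not nullable (ε ∉ FIRST(T)), so stop here.
FIRST(D T T) = { '(', '-', 'y' }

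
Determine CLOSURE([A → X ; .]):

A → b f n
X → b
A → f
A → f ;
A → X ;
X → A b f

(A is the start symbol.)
Start with: [A → X ; .]
The dot is at the end, so nothing is added.

CLOSURE = { [A → X ; .] }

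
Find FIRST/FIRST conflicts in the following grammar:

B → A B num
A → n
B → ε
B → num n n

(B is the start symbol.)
FIRST sets of the non-terminals at (or reachable through a nullable prefix from) the front of some alternative:
  FIRST(A) = { 'n' }

Productions for B:
  B → A B num: FIRST = { 'n' }
  B → ε: FIRST = { ε }
  B → num n n: FIRST = { 'num' }
A has only one production, so no FIRST/FIRST conflict is possible there.

All alternatives of each non-terminal have pairwise disjoint FIRST sets.

Answer: No FIRST/FIRST conflicts.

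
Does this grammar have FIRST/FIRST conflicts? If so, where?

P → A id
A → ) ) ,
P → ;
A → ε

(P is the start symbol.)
No FIRST/FIRST conflicts.

FIRST sets of the non-terminals at (or reachable through a nullable prefix from) the front of some alternative:
  FIRST(A) = { ')', ε }

Productions for P:
  P → A id: FIRST = { ')', 'id' }
  P → ;: FIRST = { ';' }
Productions for A:
  A → ) ) ,: FIRST = { ')' }
  A → ε: FIRST = { ε }

All alternatives of each non-terminal have pairwise disjoint FIRST sets.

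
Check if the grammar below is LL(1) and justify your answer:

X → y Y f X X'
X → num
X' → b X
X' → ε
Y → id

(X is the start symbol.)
A grammar is LL(1) if for each non-terminal N with multiple productions, the predict sets of those productions are pairwise disjoint, where PREDICT(N → α) = (FIRST(α) \ {ε}) ∪ (FOLLOW(N) if α ⇒* ε).

Relevant sets:
  FOLLOW(X') = { $, 'b' }

For X:
  PREDICT(X → y Y f X X') = { 'y' }
  PREDICT(X → num) = { 'num' }
For X':
  PREDICT(X' → b X) = { 'b' }
  PREDICT(X' → ε) = { $, 'b' }
Y has a single production, so nothing to check there.

Conflict found: Predict set conflict for X': { 'b' }
The grammar is NOT LL(1).

Answer: No. Predict set conflict for X': { 'b' }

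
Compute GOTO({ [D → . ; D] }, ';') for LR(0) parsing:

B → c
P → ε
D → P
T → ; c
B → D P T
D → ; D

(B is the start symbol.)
GOTO(I, ';') = CLOSURE({ [A → αX.β] : [A → α.Xβ] ∈ I, X = ';' })

Items with dot before ';', with the dot advanced:
  [D → . ; D] → [D → ; . D]
Closure of the advanced items:
  [D → ; . D] has the dot before D: add [D → . P], [D → . ; D]
  [D → . P] has the dot before P: add [P → .]

GOTO = { [D → . ; D], [D → . P], [D → ; . D], [P → .] }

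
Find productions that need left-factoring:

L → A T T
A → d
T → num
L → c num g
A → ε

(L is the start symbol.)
No, left-factoring is not needed

Left-factoring is needed when two productions for the same non-terminal
share a common prefix on the right-hand side.

Productions for L:
  L → A T T
  L → c num g
Productions for A:
  A → d
  A → ε

No common prefixes found.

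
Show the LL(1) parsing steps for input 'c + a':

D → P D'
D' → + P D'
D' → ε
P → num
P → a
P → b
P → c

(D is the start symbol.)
LL(1) parsing maintains a stack (initially the start symbol over $) and the input. At each step: if the stack top is a terminal, match it against the current input token; if it is a non-terminal N, replace it with the RHS of M[N, lookahead] (the unique production whose predict set contains the lookahead).

Stack is shown with the top on the left.

Stack     Input    Action
-------------------------
D $       c + a $  output D → P D'
P D' $    c + a $  output P → c
c D' $    c + a $  match 'c'
D' $      + a $    output D' → + P D'
+ P D' $  + a $    match '+'
P D' $    a $      output P → a
a D' $    a $      match 'a'
D' $      $        output D' → ε
$         $        accept

The string is accepted.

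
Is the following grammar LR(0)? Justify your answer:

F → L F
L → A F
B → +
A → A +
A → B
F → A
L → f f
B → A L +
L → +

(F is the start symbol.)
No. Reduce-reduce conflict: [B → + .] and [L → + .]

A grammar is LR(0) if no state in the canonical LR(0) collection has:
  - both a shift item (dot before a terminal) and a complete item (shift-reduce conflict), or
  - two or more complete items (reduce-reduce conflict; the accept item [F' → F .] counts as a complete item here).

Augment with F' → F and build the canonical LR(0) collection (I0 = CLOSURE({[F' → . F]}), then GOTO on every symbol after a dot until no new states appear). It has 13 states:
  I0: { [A → . A +], [A → . B], [B → . +], [B → . A L +], [F → . A], [F → . L F], [F' → . F], [L → . +], [L → . A F], [L → . f f] }  — shift
  I1: { [B → + .], [L → + .] }  — 2 reduces
  I2: { [A → . A +], [A → . B], [A → A . +], [B → . +], [B → . A L +], [B → A . L +], [F → . A], [F → . L F], [F → A .], [L → . +], [L → . A F], [L → . f f], [L → A . F] }  — shift, reduce
  I3: { [A → B .] }  — reduce
  I4: { [F' → F .] }  — accept
  I5: { [A → . A +], [A → . B], [B → . +], [B → . A L +], [F → . A], [F → . L F], [F → L . F], [L → . +], [L → . A F], [L → . f f] }  — shift
  I6: { [L → f . f] }  — shift
  I7: { [L → f f .] }  — reduce
  I8: { [F → L F .] }  — reduce
  I9: { [A → A + .], [B → + .], [L → + .] }  — 3 reduces
  I10: { [L → A F .] }  — reduce
  I11: { [A → . A +], [A → . B], [B → . +], [B → . A L +], [B → A L . +], [F → . A], [F → . L F], [F → L . F], [L → . +], [L → . A F], [L → . f f] }  — shift
  I12: { [B → + .], [B → A L + .], [L → + .] }  — 3 reduces

Conflict in state I1:
  Reduce-reduce conflict: [B → + .] and [L → + .]
So the grammar is NOT LR(0).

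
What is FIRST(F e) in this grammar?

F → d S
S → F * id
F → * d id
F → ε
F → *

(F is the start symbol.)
{ '*', 'd', 'e' }

FIRST sets of the non-terminals involved (from the grammar, by fixed-point iteration):
  FIRST(F) = { '*', 'd', ε }

To compute FIRST(F e), process the symbols left to right:
Symbol F is a non-terminal. Add FIRST(F) \ {ε} = { '*', 'd' }
F is nullable (ε ∈ FIRST(F)), continue to the next symbol.
Symbol e is a terminal. Add 'e' and stop.
FIRST(F e) = { '*', 'd', 'e' }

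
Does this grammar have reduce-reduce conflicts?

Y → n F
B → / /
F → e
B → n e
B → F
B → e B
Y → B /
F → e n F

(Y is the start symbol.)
A reduce-reduce conflict occurs when an LR(0) state has two complete items [A → α .] and [B → β .] — both call for a reduction, and with no lookahead the parser cannot choose between them.

Augment with Y' → Y and build the canonical LR(0) collection (I0 = CLOSURE({[Y' → . Y]}), then GOTO on every symbol after a dot until no new states appear). It has 16 states:
  I0: { [B → . / /], [B → . F], [B → . e B], [B → . n e], [F → . e n F], [F → . e], [Y → . B /], [Y → . n F], [Y' → . Y] }  — shift
  I1: { [B → / . /] }  — shift
  I2: { [Y → B . /] }  — shift
  I3: { [B → F .] }  — reduce
  I4: { [Y' → Y .] }  — accept
  I5: { [B → . / /], [B → . F], [B → . e B], [B → . n e], [B → e . B], [F → . e n F], [F → . e], [F → e . n F], [F → e .] }  — shift, reduce
  I6: { [B → n . e], [F → . e n F], [F → . e], [Y → n . F] }  — shift
  I7: { [Y → n F .] }  — reduce
  I8: { [B → n e .], [F → e . n F], [F → e .] }  — shift, 2 reduces
  I9: { [F → . e n F], [F → . e], [F → e n . F] }  — shift
  I10: { [F → e n F .] }  — reduce
  I11: { [F → e . n F], [F → e .] }  — shift, reduce
  I12: { [B → e B .] }  — reduce
  I13: { [B → n . e], [F → . e n F], [F → . e], [F → e n . F] }  — shift
  I14: { [Y → B / .] }  — reduce
  I15: { [B → / / .] }  — reduce

I8 contains complete items [B → n e .], [F → e .] — reduce-reduce conflict.

Answer: Yes — I8: [B → n e .] vs [F → e .]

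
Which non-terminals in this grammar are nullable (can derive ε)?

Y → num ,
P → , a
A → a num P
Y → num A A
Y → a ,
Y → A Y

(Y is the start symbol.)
There are no ε-productions, so no non-terminal can derive ε.
No non-terminals are nullable.

Answer: None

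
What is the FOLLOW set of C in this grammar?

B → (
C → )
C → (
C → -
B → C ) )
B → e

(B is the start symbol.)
In B → C ) ): C is followed by ')' ')', add FIRST(')' ')') \ {ε} = { ')' }

Taking the union: FOLLOW(C) = { ')' }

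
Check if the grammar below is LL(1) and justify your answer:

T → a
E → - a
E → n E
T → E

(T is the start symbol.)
Yes, the grammar is LL(1).

A grammar is LL(1) if for each non-terminal N with multiple productions, the predict sets of those productions are pairwise disjoint, where PREDICT(N → α) = (FIRST(α) \ {ε}) ∪ (FOLLOW(N) if α ⇒* ε).

Relevant sets:
  FIRST(E) = { '-', 'n' }

For T:
  PREDICT(T → a) = { 'a' }
  PREDICT(T → E) = { '-', 'n' }
For E:
  PREDICT(E → '-' a) = { '-' }
  PREDICT(E → n E) = { 'n' }

All predict sets are disjoint. The grammar IS LL(1).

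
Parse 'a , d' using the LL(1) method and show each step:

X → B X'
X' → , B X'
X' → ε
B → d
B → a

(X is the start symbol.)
Stack is shown with the top on the left.

Stack     Input    Action
-------------------------
X $       a , d $  output X → B X'
B X' $    a , d $  output B → a
a X' $    a , d $  match 'a'
X' $      , d $    output X' → , B X'
, B X' $  , d $    match ','
B X' $    d $      output B → d
d X' $    d $      match 'd'
X' $      $        output X' → ε
$         $        accept

The string is accepted.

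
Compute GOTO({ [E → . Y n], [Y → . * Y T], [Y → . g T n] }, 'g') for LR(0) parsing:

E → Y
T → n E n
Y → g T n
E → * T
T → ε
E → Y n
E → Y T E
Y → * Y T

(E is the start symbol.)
GOTO(I, 'g') = CLOSURE({ [A → αX.β] : [A → α.Xβ] ∈ I, X = 'g' })

Items with dot before 'g', with the dot advanced:
  [Y → . g T n] → [Y → g . T n]
Closure of the advanced items:
  [Y → g . T n] has the dot before T: add [T → . n E n], [T → .]

GOTO = { [T → . n E n], [T → .], [Y → g . T n] }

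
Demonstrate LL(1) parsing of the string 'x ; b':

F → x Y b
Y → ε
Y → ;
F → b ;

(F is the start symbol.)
LL(1) parsing maintains a stack (initially the start symbol over $) and the input. At each step: if the stack top is a terminal, match it against the current input token; if it is a non-terminal N, replace it with the RHS of M[N, lookahead] (the unique production whose predict set contains the lookahead).

Stack is shown with the top on the left.

Stack    Input    Action
------------------------
F $      x ; b $  output F → x Y b
x Y b $  x ; b $  match 'x'
Y b $    ; b $    output Y → ;
; b $    ; b $    match ';'
b $      b $      match 'b'
$        $        accept

The string is accepted.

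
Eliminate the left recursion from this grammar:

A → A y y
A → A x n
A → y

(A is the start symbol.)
A is directly left-recursive. The standard transformation for
  A → A α₁ | ... | A α_m | β₁ | ... | β_n
is
  A  → β₁ A' | ... | β_n A'
  A' → α₁ A' | ... | α_m A' | ε

A → y becomes A → y A'
A → A y y becomes A' → y y A'
A → A x n becomes A' → x n A'
Add A' → ε

Resulting grammar:
A → y A'
A' → y y A'
A' → x n A'
A' → ε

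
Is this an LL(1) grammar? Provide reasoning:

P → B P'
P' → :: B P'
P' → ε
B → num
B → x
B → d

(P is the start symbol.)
Relevant sets:
  FOLLOW(P') = { $ }

For P':
  PREDICT(P' → :: B P') = { '::' }
  PREDICT(P' → ε) = { $ }
For B:
  PREDICT(B → num) = { 'num' }
  PREDICT(B → x) = { 'x' }
  PREDICT(B → d) = { 'd' }
P has a single production, so nothing to check there.

All predict sets are disjoint. The grammar IS LL(1).

Answer: Yes, the grammar is LL(1).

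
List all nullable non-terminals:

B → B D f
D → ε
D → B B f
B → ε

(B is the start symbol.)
A non-terminal is nullable if it can derive ε (the empty string): either it has an ε-production, or it has a production whose right-hand side consists entirely of nullable non-terminals.

ε-productions: D → ε, B → ε
So D, B are immediately nullable.
Every non-terminal is now nullable.
Nullable = { 'B', 'D' }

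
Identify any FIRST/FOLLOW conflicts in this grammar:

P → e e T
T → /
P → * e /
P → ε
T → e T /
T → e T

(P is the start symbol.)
A FIRST/FOLLOW conflict occurs when a non-terminal N has a nullable alternative N → β (β ⇒* ε) and another alternative N → α with FIRST(α) ∩ FOLLOW(N) ≠ ∅: on such a lookahead the parser cannot decide between expanding α and letting N vanish via β.

Nullable non-terminals: P.

P: nullable alternative(s) P → ε; FOLLOW(P) = { $ }
  P → e e T: FIRST \ {ε} = { 'e' } — disjoint from FOLLOW(P)
  P → * e /: FIRST \ {ε} = { '*' } — disjoint from FOLLOW(P)
  P → ε: FIRST \ {ε} = { } — this is the only nullable alternative, skip

T has no nullable alternative, so no FIRST/FOLLOW check is needed there.

No FIRST/FOLLOW conflicts found.

Answer: No FIRST/FOLLOW conflicts.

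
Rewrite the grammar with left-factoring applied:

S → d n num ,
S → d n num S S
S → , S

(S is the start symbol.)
S → d n num S'
S' → ,
S' → S S
S → , S

Left-factoring transforms A → αβ₁ | αβ₂ into A → αA' and A' → β₁ | β₂
(α is the longest common prefix among the alternatives). Repeat until
no nonterminal has two alternatives with a common prefix.

Round 1: S has alternatives sharing prefix 'd n num'. Introduce S': S → d n num S'
  Add: S' → ,
  Add: S' → S S

No remaining common prefixes — done.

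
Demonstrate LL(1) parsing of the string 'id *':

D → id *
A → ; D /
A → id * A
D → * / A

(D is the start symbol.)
Stack is shown with the top on the left.

Stack   Input   Action
----------------------
D $     id * $  output D → id *
id * $  id * $  match 'id'
* $     * $     match '*'
$       $       accept

The string is accepted.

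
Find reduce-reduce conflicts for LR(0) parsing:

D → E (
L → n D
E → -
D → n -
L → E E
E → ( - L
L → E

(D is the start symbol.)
No reduce-reduce conflicts

Augment with D' → D and build the canonical LR(0) collection (I0 = CLOSURE({[D' → . D]}), then GOTO on every symbol after a dot until no new states appear). It has 14 states:
  I0: { [D → . E (], [D → . n -], [D' → . D], [E → . ( - L], [E → . -] }  — shift
  I1: { [E → ( . - L] }  — shift
  I2: { [E → - .] }  — reduce
  I3: { [D' → D .] }  — accept
  I4: { [D → E . (] }  — shift
  I5: { [D → n . -] }  — shift
  I6: { [D → n - .] }  — reduce
  I7: { [D → E ( .] }  — reduce
  I8: { [E → ( - . L], [E → . ( - L], [E → . -], [L → . E E], [L → . E], [L → . n D] }  — shift
  I9: { [E → . ( - L], [E → . -], [L → E . E], [L → E .] }  — shift, reduce
  I10: { [E → ( - L .] }  — reduce
  I11: { [D → . E (], [D → . n -], [E → . ( - L], [E → . -], [L → n . D] }  — shift
  I12: { [L → n D .] }  — reduce
  I13: { [L → E E .] }  — reduce

No state contains more than one complete item.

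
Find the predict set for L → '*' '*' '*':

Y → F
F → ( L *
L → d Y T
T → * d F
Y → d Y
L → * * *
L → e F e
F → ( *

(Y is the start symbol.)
PREDICT(L → '*' '*' '*') = (FIRST(RHS) \ {ε}) ∪ (FOLLOW(L) if ε ∈ FIRST(RHS), i.e. RHS ⇒* ε)
FIRST('*' '*' '*') = { '*' }
ε ∉ FIRST('*' '*' '*'), so FOLLOW(L) is not added.
PREDICT(L → '*' '*' '*') = { '*' }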